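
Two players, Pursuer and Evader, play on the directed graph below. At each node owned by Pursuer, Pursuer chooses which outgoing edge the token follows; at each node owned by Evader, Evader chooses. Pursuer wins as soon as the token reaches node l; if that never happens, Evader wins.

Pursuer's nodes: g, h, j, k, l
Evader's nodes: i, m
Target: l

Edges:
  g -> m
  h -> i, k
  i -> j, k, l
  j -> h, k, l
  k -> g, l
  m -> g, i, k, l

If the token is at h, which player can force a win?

Pursuer

A0 = {l}
A1: add {j, k} — j (Pursuer) has j→l; k (Pursuer) has k→l.
A2: add {h, i} — h (Pursuer) has h→k; i (Evader): all of {j, k, l} already in.
A3 = A2; e.g. g (Pursuer) has no edge into A2. Fixed point.
h ∈ A2, so Pursuer can force the target.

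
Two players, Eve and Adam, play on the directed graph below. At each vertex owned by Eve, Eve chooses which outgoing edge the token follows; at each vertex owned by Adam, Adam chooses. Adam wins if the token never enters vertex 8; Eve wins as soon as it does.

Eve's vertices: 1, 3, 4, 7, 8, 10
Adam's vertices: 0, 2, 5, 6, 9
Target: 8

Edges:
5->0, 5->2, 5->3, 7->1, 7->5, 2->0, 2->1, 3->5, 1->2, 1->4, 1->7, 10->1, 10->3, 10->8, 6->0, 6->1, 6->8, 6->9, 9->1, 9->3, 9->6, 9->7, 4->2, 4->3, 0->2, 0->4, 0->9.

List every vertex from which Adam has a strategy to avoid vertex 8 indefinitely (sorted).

A0 = {8}
A1: add {10} — 10 (Eve) has 10→8.
A2 = A1; e.g. 0 (Adam) can still go to 2. Fixed point.
Eve's attractor = {8, 10}; Adam avoids the target exactly from the complement.

0, 1, 2, 3, 4, 5, 6, 7, 9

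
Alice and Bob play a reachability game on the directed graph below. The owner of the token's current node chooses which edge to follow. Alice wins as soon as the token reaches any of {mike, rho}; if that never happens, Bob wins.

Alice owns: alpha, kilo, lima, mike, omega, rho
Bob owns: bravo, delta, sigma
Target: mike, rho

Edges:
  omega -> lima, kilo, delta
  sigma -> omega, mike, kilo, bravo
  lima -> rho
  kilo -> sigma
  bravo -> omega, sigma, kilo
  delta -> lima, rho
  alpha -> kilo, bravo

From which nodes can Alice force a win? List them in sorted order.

A0 = {mike, rho}
A1: add {lima} — lima (Alice) has lima→rho.
A2: add {delta, omega} — omega (Alice) has omega→lima; delta (Bob): all of {lima, rho} already in.
A3 = A2; e.g. sigma (Bob) can still go to kilo. Fixed point.
Alice's winning region = {delta, lima, mike, omega, rho}.

delta, lima, mike, omega, rho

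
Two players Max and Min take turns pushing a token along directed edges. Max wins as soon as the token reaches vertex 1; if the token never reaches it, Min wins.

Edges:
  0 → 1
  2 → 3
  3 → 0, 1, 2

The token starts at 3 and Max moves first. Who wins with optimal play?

Max

Track states (vertex, player-to-move).
A0 = {(1,Max), (1,Min)}
A1: add {(0,Max), (0,Min), (3,Max)}.
(3,Max) ∈ A1 ⇒ Max forces the target.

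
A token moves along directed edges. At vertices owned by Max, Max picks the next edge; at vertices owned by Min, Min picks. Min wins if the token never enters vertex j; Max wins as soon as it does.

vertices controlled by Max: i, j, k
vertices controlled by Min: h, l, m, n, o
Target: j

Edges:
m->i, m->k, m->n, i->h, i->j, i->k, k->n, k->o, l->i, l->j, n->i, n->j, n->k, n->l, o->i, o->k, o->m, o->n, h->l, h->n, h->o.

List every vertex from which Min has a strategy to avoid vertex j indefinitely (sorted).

h, k, m, n, o

A0 = {j}
A1: add {i} — i (Max) has i→j.
A2: add {l} — l (Min): all of {i, j} already in.
A3 = A2; e.g. h (Min) can still go to n. Fixed point.
Max's attractor = {i, j, l}; Min avoids the target exactly from the complement.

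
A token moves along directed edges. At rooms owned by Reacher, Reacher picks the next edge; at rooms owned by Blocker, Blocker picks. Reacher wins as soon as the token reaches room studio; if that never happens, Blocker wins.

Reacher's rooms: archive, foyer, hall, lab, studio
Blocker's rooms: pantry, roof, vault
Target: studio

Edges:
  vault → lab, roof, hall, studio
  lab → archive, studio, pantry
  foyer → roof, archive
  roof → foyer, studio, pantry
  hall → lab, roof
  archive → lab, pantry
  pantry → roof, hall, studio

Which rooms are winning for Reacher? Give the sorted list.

A0 = {studio}
A1: add {lab} — lab (Reacher) has lab→studio.
A2: add {archive, hall} — hall (Reacher) has hall→lab; archive (Reacher) has archive→lab.
A3: add {foyer} — foyer (Reacher) has foyer→archive.
A4 = A3; e.g. vault (Blocker) can still go to roof. Fixed point.
Reacher's winning region = {archive, foyer, hall, lab, studio}.

archive, foyer, hall, lab, studio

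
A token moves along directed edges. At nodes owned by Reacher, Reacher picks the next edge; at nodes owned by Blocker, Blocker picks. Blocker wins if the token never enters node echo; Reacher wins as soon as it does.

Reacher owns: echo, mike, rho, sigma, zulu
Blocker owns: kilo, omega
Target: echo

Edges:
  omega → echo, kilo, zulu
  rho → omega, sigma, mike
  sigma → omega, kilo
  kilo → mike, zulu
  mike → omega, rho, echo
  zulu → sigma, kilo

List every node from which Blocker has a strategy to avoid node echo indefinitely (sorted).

A0 = {echo}
A1: add {mike} — mike (Reacher) has mike→echo.
A2: add {rho} — rho (Reacher) has rho→mike.
A3 = A2; e.g. omega (Blocker) can still go to kilo. Fixed point.
Reacher's attractor = {echo, mike, rho}; Blocker avoids the target exactly from the complement.

kilo, omega, sigma, zulu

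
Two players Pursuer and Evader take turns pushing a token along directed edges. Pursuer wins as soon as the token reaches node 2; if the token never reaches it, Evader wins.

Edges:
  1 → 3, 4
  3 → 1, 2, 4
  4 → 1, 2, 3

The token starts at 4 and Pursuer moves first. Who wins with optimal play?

Track states (vertex, player-to-move).
A0 = {(2,Pursuer), (2,Evader)}
A1: add {(3,Pursuer), (4,Pursuer)}.
(4,Pursuer) ∈ A1 ⇒ Pursuer forces the target.

Pursuer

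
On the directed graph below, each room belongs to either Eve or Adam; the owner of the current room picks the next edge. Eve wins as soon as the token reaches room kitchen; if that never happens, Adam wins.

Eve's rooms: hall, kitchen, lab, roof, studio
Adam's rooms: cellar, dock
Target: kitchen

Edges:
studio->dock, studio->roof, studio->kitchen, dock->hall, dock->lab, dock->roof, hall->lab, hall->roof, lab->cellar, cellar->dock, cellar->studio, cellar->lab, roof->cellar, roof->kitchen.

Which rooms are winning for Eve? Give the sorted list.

A0 = {kitchen}
A1: add {roof, studio} — studio (Eve) has studio→kitchen; roof (Eve) has roof→kitchen.
A2: add {hall} — hall (Eve) has hall→roof.
A3 = A2; e.g. cellar (Adam) can still go to dock. Fixed point.
Eve's winning region = {hall, kitchen, roof, studio}.

hall, kitchen, roof, studio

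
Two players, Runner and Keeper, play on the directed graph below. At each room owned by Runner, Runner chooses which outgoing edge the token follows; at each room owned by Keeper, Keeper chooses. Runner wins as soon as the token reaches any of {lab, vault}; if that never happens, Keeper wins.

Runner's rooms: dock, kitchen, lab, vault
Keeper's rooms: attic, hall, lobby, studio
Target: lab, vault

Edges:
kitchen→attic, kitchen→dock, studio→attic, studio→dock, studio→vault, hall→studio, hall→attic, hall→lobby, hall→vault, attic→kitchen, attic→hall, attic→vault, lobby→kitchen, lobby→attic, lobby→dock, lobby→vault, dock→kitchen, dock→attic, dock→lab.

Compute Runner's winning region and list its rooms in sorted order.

A0 = {lab, vault}
A1: add {dock} — dock (Runner) has dock→lab.
A2: add {kitchen} — kitchen (Runner) has kitchen→dock.
A3 = A2; e.g. studio (Keeper) can still go to attic. Fixed point.
Runner's winning region = {dock, kitchen, lab, vault}.

dock, kitchen, lab, vault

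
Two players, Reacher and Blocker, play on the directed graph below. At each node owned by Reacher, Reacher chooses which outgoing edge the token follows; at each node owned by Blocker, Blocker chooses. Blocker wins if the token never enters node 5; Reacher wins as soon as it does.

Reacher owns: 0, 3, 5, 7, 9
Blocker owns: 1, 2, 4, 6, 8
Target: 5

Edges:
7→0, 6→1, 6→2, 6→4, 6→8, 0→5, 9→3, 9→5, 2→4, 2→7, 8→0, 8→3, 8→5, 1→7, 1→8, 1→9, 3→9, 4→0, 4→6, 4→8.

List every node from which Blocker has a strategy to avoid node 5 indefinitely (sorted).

A0 = {5}
A1: add {0, 9} — 0 (Reacher) has 0→5; 9 (Reacher) has 9→5.
A2: add {3, 7} — 3 (Reacher) has 3→9; 7 (Reacher) has 7→0.
A3: add {8} — 8 (Blocker): all of {0, 3, 5} already in.
A4: add {1} — 1 (Blocker): all of {7, 8, 9} already in.
A5 = A4; e.g. 2 (Blocker) can still go to 4. Fixed point.
Reacher's attractor = {0, 1, 3, 5, 7, 8, 9}; Blocker avoids the target exactly from the complement.

2, 4, 6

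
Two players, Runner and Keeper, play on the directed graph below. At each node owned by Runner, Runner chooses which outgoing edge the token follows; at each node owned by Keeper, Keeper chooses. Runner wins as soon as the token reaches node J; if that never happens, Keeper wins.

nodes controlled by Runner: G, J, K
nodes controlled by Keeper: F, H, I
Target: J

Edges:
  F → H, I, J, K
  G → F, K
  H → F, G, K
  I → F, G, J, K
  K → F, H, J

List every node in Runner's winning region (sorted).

G, J, K

A0 = {J}
A1: add {K} — K (Runner) has K→J.
A2: add {G} — G (Runner) has G→K.
A3 = A2; e.g. F (Keeper) can still go to H. Fixed point.
Runner's winning region = {G, J, K}.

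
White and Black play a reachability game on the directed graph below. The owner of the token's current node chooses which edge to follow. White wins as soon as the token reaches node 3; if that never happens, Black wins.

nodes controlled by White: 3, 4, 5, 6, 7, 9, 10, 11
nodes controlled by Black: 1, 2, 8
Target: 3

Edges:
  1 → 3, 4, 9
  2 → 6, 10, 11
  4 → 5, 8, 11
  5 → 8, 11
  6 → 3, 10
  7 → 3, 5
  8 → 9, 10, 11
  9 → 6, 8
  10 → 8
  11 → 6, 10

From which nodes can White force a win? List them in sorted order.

A0 = {3}
A1: add {6, 7} — 6 (White) has 6→3; 7 (White) has 7→3.
A2: add {9, 11} — 9 (White) has 9→6; 11 (White) has 11→6.
A3: add {4, 5} — 4 (White) has 4→11; 5 (White) has 5→11.
A4: add {1} — 1 (Black): all of {3, 4, 9} already in.
A5 = A4; e.g. 2 (Black) can still go to 10. Fixed point.
White's winning region = {1, 3, 4, 5, 6, 7, 9, 11}.

1, 3, 4, 5, 6, 7, 9, 11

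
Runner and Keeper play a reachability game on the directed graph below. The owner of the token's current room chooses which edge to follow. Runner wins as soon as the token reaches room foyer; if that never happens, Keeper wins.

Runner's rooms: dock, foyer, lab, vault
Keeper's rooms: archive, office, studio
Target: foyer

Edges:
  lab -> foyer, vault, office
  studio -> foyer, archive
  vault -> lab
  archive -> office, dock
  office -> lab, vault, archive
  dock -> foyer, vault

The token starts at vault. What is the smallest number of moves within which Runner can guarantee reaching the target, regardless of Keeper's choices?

2

A0 = {foyer}
A1: add {dock, lab} — lab (Runner) has lab→foyer; dock (Runner) has dock→foyer.
A2: add {vault} — vault (Runner) has vault→lab.
A3 = A2; e.g. studio (Keeper) can still go to archive. Fixed point.
vault enters the attractor at level 2, so Runner can force the target in 2 moves from there.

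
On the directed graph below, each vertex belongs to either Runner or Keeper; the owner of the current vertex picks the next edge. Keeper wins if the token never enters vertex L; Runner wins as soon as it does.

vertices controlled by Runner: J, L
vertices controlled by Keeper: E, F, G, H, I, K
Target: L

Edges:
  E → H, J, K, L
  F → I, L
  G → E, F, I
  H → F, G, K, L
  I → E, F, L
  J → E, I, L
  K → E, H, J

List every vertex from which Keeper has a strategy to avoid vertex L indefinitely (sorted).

E, F, G, H, I, K

A0 = {L}
A1: add {J} — J (Runner) has J→L.
A2 = A1; e.g. E (Keeper) can still go to H. Fixed point.
Runner's attractor = {J, L}; Keeper avoids the target exactly from the complement.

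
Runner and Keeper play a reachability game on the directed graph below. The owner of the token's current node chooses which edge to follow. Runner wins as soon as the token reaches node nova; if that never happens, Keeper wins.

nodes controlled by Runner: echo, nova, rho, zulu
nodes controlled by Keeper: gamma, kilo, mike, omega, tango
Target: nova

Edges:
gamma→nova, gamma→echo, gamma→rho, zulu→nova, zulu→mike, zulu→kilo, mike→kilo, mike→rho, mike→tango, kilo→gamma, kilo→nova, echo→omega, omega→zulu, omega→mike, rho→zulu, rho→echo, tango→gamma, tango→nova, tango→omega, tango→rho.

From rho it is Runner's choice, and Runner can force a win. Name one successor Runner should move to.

A0 = {nova}
A1: add {zulu} — zulu (Runner) has zulu→nova.
A2: add {rho} — rho (Runner) has rho→zulu.
A3 = A2; e.g. gamma (Keeper) can still go to echo. Fixed point.
From rho, successor zulu is in the attractor (rank 1); the other successor echo is not.

zulu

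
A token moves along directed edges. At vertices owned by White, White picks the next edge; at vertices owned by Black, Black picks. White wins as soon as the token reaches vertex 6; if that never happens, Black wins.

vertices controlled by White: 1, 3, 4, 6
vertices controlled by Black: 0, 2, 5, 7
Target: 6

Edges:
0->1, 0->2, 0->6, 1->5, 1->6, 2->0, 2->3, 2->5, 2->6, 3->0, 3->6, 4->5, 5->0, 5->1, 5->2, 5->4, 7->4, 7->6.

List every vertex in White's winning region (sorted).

A0 = {6}
A1: add {1, 3} — 1 (White) has 1→6; 3 (White) has 3→6.
A2 = A1; e.g. 0 (Black) can still go to 2. Fixed point.
White's winning region = {1, 3, 6}.

1, 3, 6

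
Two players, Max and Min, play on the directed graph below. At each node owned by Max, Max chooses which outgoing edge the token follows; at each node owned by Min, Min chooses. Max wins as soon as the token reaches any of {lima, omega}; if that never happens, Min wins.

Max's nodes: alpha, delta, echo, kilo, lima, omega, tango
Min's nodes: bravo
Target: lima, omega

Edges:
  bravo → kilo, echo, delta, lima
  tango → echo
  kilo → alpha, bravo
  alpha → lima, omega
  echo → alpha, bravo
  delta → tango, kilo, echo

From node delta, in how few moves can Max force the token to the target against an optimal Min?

3

A0 = {lima, omega}
A1: add {alpha} — alpha (Max) has alpha→lima.
A2: add {echo, kilo} — kilo (Max) has kilo→alpha; echo (Max) has echo→alpha.
A3: add {delta, tango} — tango (Max) has tango→echo; delta (Max) has delta→kilo.
delta enters the attractor at level 3, so Max can force the target in 3 moves from there.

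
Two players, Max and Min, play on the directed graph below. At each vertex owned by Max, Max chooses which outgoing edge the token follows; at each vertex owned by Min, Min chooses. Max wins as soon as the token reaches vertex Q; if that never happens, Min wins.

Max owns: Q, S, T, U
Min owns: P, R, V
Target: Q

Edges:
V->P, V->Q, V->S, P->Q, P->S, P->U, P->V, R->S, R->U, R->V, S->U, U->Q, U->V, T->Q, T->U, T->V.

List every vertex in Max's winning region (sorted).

A0 = {Q}
A1: add {T, U} — T (Max) has T→Q; U (Max) has U→Q.
A2: add {S} — S (Max) has S→U.
A3 = A2; e.g. P (Min) can still go to V. Fixed point.
Max's winning region = {Q, S, T, U}.

Q, S, T, U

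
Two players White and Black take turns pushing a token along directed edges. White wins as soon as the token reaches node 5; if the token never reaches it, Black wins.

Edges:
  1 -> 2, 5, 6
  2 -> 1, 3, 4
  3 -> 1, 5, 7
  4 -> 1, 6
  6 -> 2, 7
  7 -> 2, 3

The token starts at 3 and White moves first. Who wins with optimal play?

White

Track states (vertex, player-to-move).
A0 = {(5,White), (5,Black)}
A1: add {(1,White), (3,White)}.
(3,White) ∈ A1 ⇒ White forces the target.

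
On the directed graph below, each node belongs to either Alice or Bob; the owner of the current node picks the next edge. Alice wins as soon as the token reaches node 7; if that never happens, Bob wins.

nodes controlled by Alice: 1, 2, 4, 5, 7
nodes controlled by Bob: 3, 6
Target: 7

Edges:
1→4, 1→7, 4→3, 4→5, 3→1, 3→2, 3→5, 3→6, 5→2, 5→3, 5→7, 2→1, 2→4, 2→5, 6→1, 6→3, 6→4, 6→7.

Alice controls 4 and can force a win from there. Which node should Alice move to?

A0 = {7}
A1: add {1, 5} — 1 (Alice) has 1→7; 5 (Alice) has 5→7.
A2: add {2, 4} — 2 (Alice) has 2→1; 4 (Alice) has 4→5.
A3 = A2; e.g. 3 (Bob) can still go to 6. Fixed point.
From 4, successor 5 is in the attractor (rank 1); the other successor 3 is not.

5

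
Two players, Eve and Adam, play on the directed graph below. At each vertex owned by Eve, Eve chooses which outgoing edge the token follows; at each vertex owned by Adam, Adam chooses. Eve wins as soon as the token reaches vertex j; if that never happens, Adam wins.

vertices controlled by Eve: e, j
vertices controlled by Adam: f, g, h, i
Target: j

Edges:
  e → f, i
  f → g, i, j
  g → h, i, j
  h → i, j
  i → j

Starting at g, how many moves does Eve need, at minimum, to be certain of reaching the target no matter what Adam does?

A0 = {j}
A1: add {i} — i (Adam): all of {j} already in.
A2: add {e, h} — e (Eve) has e→i; h (Adam): all of {i, j} already in.
A3: add {g} — g (Adam): all of {h, i, j} already in.
g enters the attractor at level 3, so Eve can force the target in 3 moves from there.

3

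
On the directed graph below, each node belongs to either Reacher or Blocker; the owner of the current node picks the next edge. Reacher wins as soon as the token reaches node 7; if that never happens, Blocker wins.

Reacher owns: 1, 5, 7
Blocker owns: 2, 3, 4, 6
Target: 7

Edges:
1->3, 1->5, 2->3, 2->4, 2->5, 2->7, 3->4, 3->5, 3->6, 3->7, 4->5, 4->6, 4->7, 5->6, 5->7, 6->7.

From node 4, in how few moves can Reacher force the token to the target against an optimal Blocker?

2

A0 = {7}
A1: add {5, 6} — 5 (Reacher) has 5→7; 6 (Blocker): all of {7} already in.
A2: add {1, 4} — 1 (Reacher) has 1→5; 4 (Blocker): all of {5, 6, 7} already in.
4 enters the attractor at level 2, so Reacher can force the target in 2 moves from there.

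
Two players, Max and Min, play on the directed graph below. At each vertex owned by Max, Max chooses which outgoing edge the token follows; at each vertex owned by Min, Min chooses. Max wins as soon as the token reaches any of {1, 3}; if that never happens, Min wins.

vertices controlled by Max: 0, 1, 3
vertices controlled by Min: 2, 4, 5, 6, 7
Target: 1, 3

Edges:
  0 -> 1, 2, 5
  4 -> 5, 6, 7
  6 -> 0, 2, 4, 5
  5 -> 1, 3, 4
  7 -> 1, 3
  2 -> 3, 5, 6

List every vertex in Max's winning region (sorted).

0, 1, 3, 7

A0 = {1, 3}
A1: add {0, 7} — 0 (Max) has 0→1; 7 (Min): all of {1, 3} already in.
A2 = A1; e.g. 2 (Min) can still go to 5. Fixed point.
Max's winning region = {0, 1, 3, 7}.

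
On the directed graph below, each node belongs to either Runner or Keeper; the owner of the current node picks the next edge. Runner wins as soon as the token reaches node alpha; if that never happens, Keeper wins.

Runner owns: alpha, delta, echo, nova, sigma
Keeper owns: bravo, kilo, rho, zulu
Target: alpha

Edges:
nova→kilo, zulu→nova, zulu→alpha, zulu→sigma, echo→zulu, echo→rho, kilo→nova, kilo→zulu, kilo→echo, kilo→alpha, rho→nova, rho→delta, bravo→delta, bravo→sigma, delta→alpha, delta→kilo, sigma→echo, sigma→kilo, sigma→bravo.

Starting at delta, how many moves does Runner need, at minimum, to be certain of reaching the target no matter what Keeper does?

A0 = {alpha}
A1: add {delta} — delta (Runner) has delta→alpha.
A2 = A1; e.g. nova (Runner) has no edge into A1. Fixed point.
delta enters the attractor at level 1, so Runner can force the target in 1 move from there.

1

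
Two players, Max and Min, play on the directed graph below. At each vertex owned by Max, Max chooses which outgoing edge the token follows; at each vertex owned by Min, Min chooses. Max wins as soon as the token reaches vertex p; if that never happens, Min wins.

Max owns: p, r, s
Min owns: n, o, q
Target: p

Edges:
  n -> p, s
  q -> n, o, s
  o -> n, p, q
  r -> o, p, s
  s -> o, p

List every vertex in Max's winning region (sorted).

A0 = {p}
A1: add {r, s} — r (Max) has r→p; s (Max) has s→p.
A2: add {n} — n (Min): all of {p, s} already in.
A3 = A2; e.g. o (Min) can still go to q. Fixed point.
Max's winning region = {n, p, r, s}.

n, p, r, s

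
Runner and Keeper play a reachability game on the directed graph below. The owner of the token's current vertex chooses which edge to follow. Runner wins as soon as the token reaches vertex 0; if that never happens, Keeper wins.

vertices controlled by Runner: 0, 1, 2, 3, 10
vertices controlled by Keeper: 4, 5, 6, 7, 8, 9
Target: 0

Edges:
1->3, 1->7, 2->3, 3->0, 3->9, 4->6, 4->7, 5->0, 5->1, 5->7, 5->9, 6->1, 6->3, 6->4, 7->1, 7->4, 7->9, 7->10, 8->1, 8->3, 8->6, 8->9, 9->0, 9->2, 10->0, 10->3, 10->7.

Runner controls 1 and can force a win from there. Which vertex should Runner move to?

3

A0 = {0}
A1: add {3, 10} — 3 (Runner) has 3→0; 10 (Runner) has 10→0.
A2: add {1, 2} — 1 (Runner) has 1→3; 2 (Runner) has 2→3.
A3: add {9} — 9 (Keeper): all of {0, 2} already in.
A4 = A3; e.g. 4 (Keeper) can still go to 6. Fixed point.
From 1, successor 3 is in the attractor (rank 1); the other successor 7 is not.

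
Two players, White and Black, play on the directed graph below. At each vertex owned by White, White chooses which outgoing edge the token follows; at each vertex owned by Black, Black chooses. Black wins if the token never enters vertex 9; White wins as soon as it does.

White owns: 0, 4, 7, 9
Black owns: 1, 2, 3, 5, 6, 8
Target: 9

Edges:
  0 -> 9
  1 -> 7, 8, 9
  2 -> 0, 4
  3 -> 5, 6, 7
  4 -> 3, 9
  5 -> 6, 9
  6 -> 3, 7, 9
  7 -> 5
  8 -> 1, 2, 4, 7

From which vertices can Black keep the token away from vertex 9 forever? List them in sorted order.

A0 = {9}
A1: add {0, 4} — 0 (White) has 0→9; 4 (White) has 4→9.
A2: add {2} — 2 (Black): all of {0, 4} already in.
A3 = A2; e.g. 1 (Black) can still go to 7. Fixed point.
White's attractor = {0, 2, 4, 9}; Black avoids the target exactly from the complement.

1, 3, 5, 6, 7, 8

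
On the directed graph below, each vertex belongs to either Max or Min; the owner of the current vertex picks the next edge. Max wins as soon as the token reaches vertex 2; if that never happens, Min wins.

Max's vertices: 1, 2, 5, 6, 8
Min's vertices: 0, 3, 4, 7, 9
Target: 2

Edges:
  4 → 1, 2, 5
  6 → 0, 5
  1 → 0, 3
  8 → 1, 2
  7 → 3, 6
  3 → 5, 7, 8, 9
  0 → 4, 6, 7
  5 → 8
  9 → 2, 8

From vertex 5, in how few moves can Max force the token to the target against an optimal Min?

2

A0 = {2}
A1: add {8} — 8 (Max) has 8→2.
A2: add {5, 9} — 5 (Max) has 5→8; 9 (Min): all of {2, 8} already in.
5 enters the attractor at level 2, so Max can force the target in 2 moves from there.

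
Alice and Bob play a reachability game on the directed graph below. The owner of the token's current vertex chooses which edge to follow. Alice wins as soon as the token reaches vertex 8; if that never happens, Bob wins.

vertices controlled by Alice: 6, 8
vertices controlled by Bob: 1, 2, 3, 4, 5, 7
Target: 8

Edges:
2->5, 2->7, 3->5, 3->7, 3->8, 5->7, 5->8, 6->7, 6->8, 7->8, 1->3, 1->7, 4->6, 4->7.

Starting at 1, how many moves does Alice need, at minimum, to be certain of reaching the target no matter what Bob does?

4

A0 = {8}
A1: add {6, 7} — 6 (Alice) has 6→8; 7 (Bob): all of {8} already in.
A2: add {4, 5} — 4 (Bob): all of {6, 7} already in; 5 (Bob): all of {7, 8} already in.
A3: add {2, 3} — 2 (Bob): all of {5, 7} already in; 3 (Bob): all of {5, 7, 8} already in.
A4: add {1} — 1 (Bob): all of {3, 7} already in.
A4 = all vertices. Fixed point.
1 enters the attractor at level 4, so Alice can force the target in 4 moves from there.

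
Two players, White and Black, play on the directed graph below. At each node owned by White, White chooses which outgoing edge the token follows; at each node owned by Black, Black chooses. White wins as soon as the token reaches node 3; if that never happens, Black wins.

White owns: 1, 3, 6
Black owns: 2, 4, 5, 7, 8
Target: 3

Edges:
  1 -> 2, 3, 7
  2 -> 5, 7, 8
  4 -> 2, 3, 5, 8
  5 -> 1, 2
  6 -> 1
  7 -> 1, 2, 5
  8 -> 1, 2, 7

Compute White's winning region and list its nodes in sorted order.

1, 3, 6

A0 = {3}
A1: add {1} — 1 (White) has 1→3.
A2: add {6} — 6 (White) has 6→1.
A3 = A2; e.g. 2 (Black) can still go to 5. Fixed point.
White's winning region = {1, 3, 6}.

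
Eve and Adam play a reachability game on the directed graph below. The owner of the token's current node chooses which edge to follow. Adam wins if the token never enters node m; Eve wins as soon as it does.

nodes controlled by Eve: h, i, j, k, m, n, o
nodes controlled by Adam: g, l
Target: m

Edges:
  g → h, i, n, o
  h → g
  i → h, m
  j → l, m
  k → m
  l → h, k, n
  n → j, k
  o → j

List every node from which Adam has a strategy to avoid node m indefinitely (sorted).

A0 = {m}
A1: add {i, j, k} — i (Eve) has i→m; j (Eve) has j→m; k (Eve) has k→m.
A2: add {n, o} — n (Eve) has n→j; o (Eve) has o→j.
A3 = A2; e.g. g (Adam) can still go to h. Fixed point.
Eve's attractor = {i, j, k, m, n, o}; Adam avoids the target exactly from the complement.

g, h, l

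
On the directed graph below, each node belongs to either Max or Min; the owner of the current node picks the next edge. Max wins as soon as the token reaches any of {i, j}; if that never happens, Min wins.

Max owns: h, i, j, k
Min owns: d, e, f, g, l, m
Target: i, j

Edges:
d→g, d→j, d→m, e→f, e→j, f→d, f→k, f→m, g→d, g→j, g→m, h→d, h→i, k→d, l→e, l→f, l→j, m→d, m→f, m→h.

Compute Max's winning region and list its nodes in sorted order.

A0 = {i, j}
A1: add {h} — h (Max) has h→i.
A2 = A1; e.g. d (Min) can still go to g. Fixed point.
Max's winning region = {h, i, j}.

h, i, j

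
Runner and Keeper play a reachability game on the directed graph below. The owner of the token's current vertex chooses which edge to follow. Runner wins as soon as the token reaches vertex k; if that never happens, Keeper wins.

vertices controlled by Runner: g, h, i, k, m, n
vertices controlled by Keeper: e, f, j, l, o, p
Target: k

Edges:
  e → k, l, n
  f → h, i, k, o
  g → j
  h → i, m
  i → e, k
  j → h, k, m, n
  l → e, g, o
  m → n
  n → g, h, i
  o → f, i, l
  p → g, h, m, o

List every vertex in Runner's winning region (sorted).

g, h, i, j, k, m, n

A0 = {k}
A1: add {i} — i (Runner) has i→k.
A2: add {h, n} — h (Runner) has h→i; n (Runner) has n→i.
A3: add {m} — m (Runner) has m→n.
A4: add {j} — j (Keeper): all of {h, k, m, n} already in.
A5: add {g} — g (Runner) has g→j.
A6 = A5; e.g. e (Keeper) can still go to l. Fixed point.
Runner's winning region = {g, h, i, j, k, m, n}.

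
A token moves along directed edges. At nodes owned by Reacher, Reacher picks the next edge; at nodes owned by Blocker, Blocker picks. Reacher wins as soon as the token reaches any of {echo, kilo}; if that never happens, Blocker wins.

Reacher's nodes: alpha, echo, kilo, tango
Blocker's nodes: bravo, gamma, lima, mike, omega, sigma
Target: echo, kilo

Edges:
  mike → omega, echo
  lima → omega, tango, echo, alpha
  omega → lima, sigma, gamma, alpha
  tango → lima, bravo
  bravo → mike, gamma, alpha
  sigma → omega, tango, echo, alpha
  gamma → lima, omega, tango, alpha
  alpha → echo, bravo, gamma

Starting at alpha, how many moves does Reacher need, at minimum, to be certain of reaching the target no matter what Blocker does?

1

A0 = {echo, kilo}
A1: add {alpha} — alpha (Reacher) has alpha→echo.
A2 = A1; e.g. mike (Blocker) can still go to omega. Fixed point.
alpha enters the attractor at level 1, so Reacher can force the target in 1 move from there.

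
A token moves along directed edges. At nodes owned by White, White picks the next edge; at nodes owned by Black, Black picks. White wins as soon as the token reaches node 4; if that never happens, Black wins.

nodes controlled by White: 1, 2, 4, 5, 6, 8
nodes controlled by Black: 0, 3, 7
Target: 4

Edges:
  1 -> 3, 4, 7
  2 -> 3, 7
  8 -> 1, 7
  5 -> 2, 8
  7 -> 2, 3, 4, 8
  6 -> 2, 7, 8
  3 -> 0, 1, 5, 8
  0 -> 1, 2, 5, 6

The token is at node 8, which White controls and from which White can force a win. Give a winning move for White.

1

A0 = {4}
A1: add {1} — 1 (White) has 1→4.
A2: add {8} — 8 (White) has 8→1.
A3: add {5, 6} — 5 (White) has 5→8; 6 (White) has 6→8.
A4 = A3; e.g. 0 (Black) can still go to 2. Fixed point.
From 8, successor 1 is in the attractor (rank 1); the other successor 7 is not.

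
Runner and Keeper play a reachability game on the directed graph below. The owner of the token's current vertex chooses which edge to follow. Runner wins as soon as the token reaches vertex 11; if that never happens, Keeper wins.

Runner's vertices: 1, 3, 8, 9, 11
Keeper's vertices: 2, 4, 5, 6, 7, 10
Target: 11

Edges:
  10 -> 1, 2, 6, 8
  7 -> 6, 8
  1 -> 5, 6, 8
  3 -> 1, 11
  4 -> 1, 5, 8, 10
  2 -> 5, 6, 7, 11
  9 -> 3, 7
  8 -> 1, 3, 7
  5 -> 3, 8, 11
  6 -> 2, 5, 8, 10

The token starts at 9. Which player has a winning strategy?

A0 = {11}
A1: add {3} — 3 (Runner) has 3→11.
A2: add {8, 9} — 8 (Runner) has 8→3; 9 (Runner) has 9→3.
9 ∈ A2, so Runner can force the target.

Runner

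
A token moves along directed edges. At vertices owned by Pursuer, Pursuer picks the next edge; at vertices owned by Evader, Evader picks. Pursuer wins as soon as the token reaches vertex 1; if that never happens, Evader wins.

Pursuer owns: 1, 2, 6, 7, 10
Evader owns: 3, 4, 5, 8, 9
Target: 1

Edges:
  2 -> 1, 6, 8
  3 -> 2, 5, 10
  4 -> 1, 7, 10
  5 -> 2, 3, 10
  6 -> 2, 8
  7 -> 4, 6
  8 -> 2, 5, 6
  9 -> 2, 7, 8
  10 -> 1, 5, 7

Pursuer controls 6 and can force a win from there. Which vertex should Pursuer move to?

2

A0 = {1}
A1: add {2, 10} — 2 (Pursuer) has 2→1; 10 (Pursuer) has 10→1.
A2: add {6} — 6 (Pursuer) has 6→2.
A3: add {7} — 7 (Pursuer) has 7→6.
A4: add {4} — 4 (Evader): all of {1, 7, 10} already in.
A5 = A4; e.g. 3 (Evader) can still go to 5. Fixed point.
From 6, successor 2 is in the attractor (rank 1); the other successor 8 is not.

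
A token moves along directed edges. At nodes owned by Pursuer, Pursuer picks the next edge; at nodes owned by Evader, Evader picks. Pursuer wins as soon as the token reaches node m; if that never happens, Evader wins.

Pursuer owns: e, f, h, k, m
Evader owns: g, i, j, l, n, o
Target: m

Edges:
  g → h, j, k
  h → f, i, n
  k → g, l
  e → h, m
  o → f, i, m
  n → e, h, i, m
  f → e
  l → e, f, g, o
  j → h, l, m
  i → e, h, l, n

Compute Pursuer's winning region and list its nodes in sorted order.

A0 = {m}
A1: add {e} — e (Pursuer) has e→m.
A2: add {f} — f (Pursuer) has f→e.
A3: add {h} — h (Pursuer) has h→f.
A4 = A3; e.g. g (Evader) can still go to j. Fixed point.
Pursuer's winning region = {e, f, h, m}.

e, f, h, m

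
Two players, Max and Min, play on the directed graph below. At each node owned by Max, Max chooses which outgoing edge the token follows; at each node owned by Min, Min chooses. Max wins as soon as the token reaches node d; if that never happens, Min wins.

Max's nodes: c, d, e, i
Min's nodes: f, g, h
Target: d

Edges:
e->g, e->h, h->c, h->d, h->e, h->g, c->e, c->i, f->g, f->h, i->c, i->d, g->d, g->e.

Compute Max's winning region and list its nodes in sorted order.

A0 = {d}
A1: add {i} — i (Max) has i→d.
A2: add {c} — c (Max) has c→i.
A3 = A2; e.g. e (Max) has no edge into A2. Fixed point.
Max's winning region = {c, d, i}.

c, d, i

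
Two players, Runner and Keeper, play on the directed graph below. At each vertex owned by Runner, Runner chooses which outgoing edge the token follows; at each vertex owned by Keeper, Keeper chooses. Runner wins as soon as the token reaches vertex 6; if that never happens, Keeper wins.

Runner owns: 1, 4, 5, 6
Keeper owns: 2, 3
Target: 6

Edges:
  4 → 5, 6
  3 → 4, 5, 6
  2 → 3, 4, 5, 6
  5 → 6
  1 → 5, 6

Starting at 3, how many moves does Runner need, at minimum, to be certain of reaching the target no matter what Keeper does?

A0 = {6}
A1: add {1, 4, 5} — 1 (Runner) has 1→6; 4 (Runner) has 4→6; 5 (Runner) has 5→6.
A2: add {3} — 3 (Keeper): all of {4, 5, 6} already in.
3 enters the attractor at level 2, so Runner can force the target in 2 moves from there.

2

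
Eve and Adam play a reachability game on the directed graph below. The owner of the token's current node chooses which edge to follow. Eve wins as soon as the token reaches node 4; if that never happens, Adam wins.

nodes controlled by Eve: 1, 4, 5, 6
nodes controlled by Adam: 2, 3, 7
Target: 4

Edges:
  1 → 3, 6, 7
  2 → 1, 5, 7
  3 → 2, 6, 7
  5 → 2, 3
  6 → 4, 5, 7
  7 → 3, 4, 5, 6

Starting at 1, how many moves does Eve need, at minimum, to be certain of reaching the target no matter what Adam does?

2

A0 = {4}
A1: add {6} — 6 (Eve) has 6→4.
A2: add {1} — 1 (Eve) has 1→6.
A3 = A2; e.g. 2 (Adam) can still go to 5. Fixed point.
1 enters the attractor at level 2, so Eve can force the target in 2 moves from there.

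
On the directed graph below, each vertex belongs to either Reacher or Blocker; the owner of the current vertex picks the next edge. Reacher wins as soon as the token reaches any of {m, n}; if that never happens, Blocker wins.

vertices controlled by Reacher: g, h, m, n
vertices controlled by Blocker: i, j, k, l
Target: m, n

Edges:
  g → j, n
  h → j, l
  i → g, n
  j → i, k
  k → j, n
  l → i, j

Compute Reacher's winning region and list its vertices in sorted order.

A0 = {m, n}
A1: add {g} — g (Reacher) has g→n.
A2: add {i} — i (Blocker): all of {g, n} already in.
A3 = A2; e.g. h (Reacher) has no edge into A2. Fixed point.
Reacher's winning region = {g, i, m, n}.

g, i, m, n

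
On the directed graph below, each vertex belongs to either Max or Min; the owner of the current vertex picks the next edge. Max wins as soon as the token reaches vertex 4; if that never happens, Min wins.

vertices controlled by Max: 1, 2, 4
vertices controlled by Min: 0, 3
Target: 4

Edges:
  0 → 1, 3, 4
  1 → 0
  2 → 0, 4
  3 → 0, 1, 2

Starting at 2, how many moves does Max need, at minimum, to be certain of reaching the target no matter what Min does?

A0 = {4}
A1: add {2} — 2 (Max) has 2→4.
A2 = A1; e.g. 0 (Min) can still go to 1. Fixed point.
2 enters the attractor at level 1, so Max can force the target in 1 move from there.

1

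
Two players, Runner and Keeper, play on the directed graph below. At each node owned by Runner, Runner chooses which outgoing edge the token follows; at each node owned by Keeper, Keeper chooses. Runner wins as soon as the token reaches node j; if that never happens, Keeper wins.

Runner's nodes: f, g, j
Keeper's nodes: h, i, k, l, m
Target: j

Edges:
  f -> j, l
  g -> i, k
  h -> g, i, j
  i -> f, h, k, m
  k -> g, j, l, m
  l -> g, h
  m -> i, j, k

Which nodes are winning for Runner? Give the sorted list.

f, j

A0 = {j}
A1: add {f} — f (Runner) has f→j.
A2 = A1; e.g. g (Runner) has no edge into A1. Fixed point.
Runner's winning region = {f, j}.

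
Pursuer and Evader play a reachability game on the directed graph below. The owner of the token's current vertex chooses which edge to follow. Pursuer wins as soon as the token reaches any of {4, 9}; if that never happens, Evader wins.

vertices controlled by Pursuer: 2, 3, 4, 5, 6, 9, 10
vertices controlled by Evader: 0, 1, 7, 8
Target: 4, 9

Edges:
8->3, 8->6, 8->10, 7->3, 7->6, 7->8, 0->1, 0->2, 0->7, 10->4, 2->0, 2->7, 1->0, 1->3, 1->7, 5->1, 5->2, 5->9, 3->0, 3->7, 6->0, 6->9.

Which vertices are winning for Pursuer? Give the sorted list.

A0 = {4, 9}
A1: add {5, 6, 10} — 5 (Pursuer) has 5→9; 6 (Pursuer) has 6→9; 10 (Pursuer) has 10→4.
A2 = A1; e.g. 0 (Evader) can still go to 1. Fixed point.
Pursuer's winning region = {4, 5, 6, 9, 10}.

4, 5, 6, 9, 10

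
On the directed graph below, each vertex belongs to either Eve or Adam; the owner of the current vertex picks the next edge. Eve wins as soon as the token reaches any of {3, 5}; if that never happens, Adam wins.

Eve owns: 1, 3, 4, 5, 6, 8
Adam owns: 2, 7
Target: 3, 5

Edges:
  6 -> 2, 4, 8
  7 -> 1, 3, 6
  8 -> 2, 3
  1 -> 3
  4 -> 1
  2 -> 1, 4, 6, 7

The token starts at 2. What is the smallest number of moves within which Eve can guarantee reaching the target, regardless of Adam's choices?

A0 = {3, 5}
A1: add {1, 8} — 1 (Eve) has 1→3; 8 (Eve) has 8→3.
A2: add {4, 6} — 4 (Eve) has 4→1; 6 (Eve) has 6→8.
A3: add {7} — 7 (Adam): all of {1, 3, 6} already in.
A4: add {2} — 2 (Adam): all of {1, 4, 6, 7} already in.
A4 = all vertices. Fixed point.
2 enters the attractor at level 4, so Eve can force the target in 4 moves from there.

4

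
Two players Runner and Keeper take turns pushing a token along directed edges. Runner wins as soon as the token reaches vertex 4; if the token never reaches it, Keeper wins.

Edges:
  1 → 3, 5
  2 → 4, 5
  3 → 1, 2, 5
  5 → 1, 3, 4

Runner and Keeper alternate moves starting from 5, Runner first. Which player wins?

Track states (vertex, player-to-move).
A0 = {(4,Runner), (4,Keeper)}
A1: add {(2,Runner), (5,Runner)}.
(5,Runner) ∈ A1 ⇒ Runner forces the target.

Runner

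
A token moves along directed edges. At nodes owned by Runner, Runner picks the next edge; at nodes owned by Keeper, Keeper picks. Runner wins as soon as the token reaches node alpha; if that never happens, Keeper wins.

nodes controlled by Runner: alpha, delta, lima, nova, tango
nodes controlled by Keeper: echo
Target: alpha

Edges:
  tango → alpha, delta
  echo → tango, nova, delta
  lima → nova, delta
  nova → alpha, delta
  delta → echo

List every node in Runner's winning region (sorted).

alpha, lima, nova, tango

A0 = {alpha}
A1: add {nova, tango} — tango (Runner) has tango→alpha; nova (Runner) has nova→alpha.
A2: add {lima} — lima (Runner) has lima→nova.
A3 = A2; e.g. echo (Keeper) can still go to delta. Fixed point.
Runner's winning region = {alpha, lima, nova, tango}.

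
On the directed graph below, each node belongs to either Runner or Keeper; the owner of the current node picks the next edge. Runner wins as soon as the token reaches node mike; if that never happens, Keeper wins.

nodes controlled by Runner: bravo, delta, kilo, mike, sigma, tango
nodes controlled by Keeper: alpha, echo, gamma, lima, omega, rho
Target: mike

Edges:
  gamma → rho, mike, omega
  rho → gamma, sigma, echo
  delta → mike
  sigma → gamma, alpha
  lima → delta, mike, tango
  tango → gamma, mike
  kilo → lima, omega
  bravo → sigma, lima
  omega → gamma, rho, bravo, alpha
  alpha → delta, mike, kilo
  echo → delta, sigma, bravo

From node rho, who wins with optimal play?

Keeper

A0 = {mike}
A1: add {delta, tango} — delta (Runner) has delta→mike; tango (Runner) has tango→mike.
A2: add {lima} — lima (Keeper): all of {delta, mike, tango} already in.
A3: add {bravo, kilo} — kilo (Runner) has kilo→lima; bravo (Runner) has bravo→lima.
A4: add {alpha} — alpha (Keeper): all of {delta, mike, kilo} already in.
A5: add {sigma} — sigma (Runner) has sigma→alpha.
A6: add {echo} — echo (Keeper): all of {delta, sigma, bravo} already in.
A7 = A6; e.g. gamma (Keeper) can still go to rho. Fixed point.
rho never enters the attractor, so Keeper can avoid the target forever.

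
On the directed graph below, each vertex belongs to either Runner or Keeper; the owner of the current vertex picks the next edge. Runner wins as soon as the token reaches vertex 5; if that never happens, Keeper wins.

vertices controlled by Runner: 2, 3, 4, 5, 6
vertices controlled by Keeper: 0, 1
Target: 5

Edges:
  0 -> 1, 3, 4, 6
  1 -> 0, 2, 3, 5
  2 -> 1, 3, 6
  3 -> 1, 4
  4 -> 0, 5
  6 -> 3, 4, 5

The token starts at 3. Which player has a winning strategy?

Runner

A0 = {5}
A1: add {4, 6} — 4 (Runner) has 4→5; 6 (Runner) has 6→5.
A2: add {2, 3} — 2 (Runner) has 2→6; 3 (Runner) has 3→4.
A3 = A2; e.g. 0 (Keeper) can still go to 1. Fixed point.
3 ∈ A2, so Runner can force the target.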